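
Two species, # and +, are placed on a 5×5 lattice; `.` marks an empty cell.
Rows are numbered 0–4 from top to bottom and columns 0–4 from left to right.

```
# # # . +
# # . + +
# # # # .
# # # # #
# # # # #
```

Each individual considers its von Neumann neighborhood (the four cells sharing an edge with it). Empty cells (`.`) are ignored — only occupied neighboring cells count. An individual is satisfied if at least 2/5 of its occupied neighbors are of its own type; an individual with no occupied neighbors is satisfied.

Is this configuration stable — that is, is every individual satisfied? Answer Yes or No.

Row 0: (0,0)# 2/2 ✓ · (0,1)# 3/3 ✓ · (0,2)# 1/1 ✓ · (0,4)+ 1/1 ✓
Row 1: (1,0)# 3/3 ✓ · (1,1)# 3/3 ✓ · (1,3)+ 1/2 ✓ · (1,4)+ 2/2 ✓
Row 2: (2,0)# 3/3 ✓ · (2,1)# 4/4 ✓ · (2,2)# 3/3 ✓ · (2,3)# 2/3 ✓
Row 3: (3,0)# 3/3 ✓ · (3,1)# 4/4 ✓ · (3,2)# 4/4 ✓ · (3,3)# 4/4 ✓ · (3,4)# 2/2 ✓
Row 4: (4,0)# 2/2 ✓ · (4,1)# 3/3 ✓ · (4,2)# 3/3 ✓ · (4,3)# 3/3 ✓ · (4,4)# 2/2 ✓
All meet the threshold, so the configuration is stable.

Yes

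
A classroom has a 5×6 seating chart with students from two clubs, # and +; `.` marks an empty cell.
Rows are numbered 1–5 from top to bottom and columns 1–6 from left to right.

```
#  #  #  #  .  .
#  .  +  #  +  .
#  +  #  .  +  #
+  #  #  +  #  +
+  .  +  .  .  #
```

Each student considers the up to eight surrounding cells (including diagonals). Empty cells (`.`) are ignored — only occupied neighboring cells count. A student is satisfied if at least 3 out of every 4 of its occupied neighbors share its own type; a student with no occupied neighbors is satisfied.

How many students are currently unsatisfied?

Row 1: (1,1)# 2/2 ✓ · (1,2)# 3/4 ✓ · (1,3)# 3/4 ✓ · (1,4)# 2/4 ✗
Row 2: (2,1)# 3/4 ✓ · (2,3)+ 1/6 ✗ · (2,4)# 3/6 ✗ · (2,5)+ 1/4 ✗
Row 3: (3,1)# 2/4 ✗ · (3,2)+ 2/7 ✗ · (3,3)# 3/6 ✗ · (3,5)+ 3/6 ✗ · (3,6)# 1/4 ✗
Row 4: (4,1)+ 2/4 ✗ · (4,2)# 3/7 ✗ · (4,3)# 2/5 ✗ · (4,4)+ 2/5 ✗ · (4,5)# 2/5 ✗ · (4,6)+ 1/4 ✗
Row 5: (5,1)+ 1/2 ✗ · (5,3)+ 1/3 ✗ · (5,6)# 1/2 ✗
Unsatisfied: (1,4), (2,3), (2,4), (2,5), (3,1), (3,2), (3,3), (3,5), (3,6), (4,1), (4,2), (4,3), (4,4), (4,5), (4,6), (5,1), (5,3), (5,6) — 18 in total.

18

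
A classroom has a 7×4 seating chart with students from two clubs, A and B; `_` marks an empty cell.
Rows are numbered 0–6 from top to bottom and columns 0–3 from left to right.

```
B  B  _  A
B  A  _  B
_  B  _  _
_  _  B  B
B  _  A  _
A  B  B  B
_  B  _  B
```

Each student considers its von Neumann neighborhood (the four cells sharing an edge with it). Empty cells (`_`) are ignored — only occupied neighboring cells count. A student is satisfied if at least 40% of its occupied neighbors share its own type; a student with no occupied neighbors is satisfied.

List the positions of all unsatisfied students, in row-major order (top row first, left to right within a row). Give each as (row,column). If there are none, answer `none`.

(0,3), (1,1), (1,3), (2,1), (4,0), (4,2), (5,0)

(0,0)B 2/2 satisfied
(0,1)B 1/2 satisfied
(0,3)A 0/1 not
(1,0)B 1/2 satisfied
(1,1)A 0/3 not
(1,3)B 0/1 not
(2,1)B 0/1 not
(3,2)B 1/2 satisfied
(3,3)B 1/1 satisfied
(4,0)B 0/1 not
(4,2)A 0/2 not
(5,0)A 0/2 not
(5,1)B 2/3 satisfied
(5,2)B 2/3 satisfied
(5,3)B 2/2 satisfied
(6,1)B 1/1 satisfied
(6,3)B 1/1 satisfied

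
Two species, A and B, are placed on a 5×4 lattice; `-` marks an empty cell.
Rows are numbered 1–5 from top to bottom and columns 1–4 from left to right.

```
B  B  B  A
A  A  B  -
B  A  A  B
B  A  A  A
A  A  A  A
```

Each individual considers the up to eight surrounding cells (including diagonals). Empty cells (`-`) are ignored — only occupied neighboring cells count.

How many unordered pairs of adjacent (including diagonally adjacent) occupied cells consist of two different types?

Scan each occupied cell's neighbors to the right and below (and the two forward diagonals) so each pair is counted once.
From row 1: 7 unlike of 11 pairs (running 7/11).
From row 2: 5 unlike of 10 pairs (running 12/21).
From row 3: 6 unlike of 13 pairs (running 18/34).
From row 4: 3 unlike of 13 pairs (running 21/47).
From row 5: 0 unlike of 3 pairs (running 21/50).
Total adjacent occupied pairs: 50; unlike-type pairs: 21.

21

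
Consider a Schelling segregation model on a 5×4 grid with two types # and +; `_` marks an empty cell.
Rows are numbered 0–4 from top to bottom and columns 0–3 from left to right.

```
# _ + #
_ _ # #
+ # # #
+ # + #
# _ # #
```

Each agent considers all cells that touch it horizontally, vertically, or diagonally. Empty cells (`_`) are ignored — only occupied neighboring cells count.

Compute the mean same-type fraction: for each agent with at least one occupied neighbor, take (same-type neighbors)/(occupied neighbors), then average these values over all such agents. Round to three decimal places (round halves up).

Row 0: (0,0)# — no occupied neighbors · (0,2)+ 0/3 · (0,3)# 2/3
Row 1: (1,2)# 5/6 · (1,3)# 4/5
Row 2: (2,0)+ 1/3 · (2,1)# 3/6 · (2,2)# 6/7 · (2,3)# 4/5
Row 3: (3,0)+ 1/4 · (3,1)# 4/7 · (3,2)+ 0/7 · (3,3)# 4/5
Row 4: (4,0)# 1/2 · (4,2)# 3/4 · (4,3)# 2/3
Sum over 15 agents: 0/3 + 2/3 + 5/6 + 4/5 + 1/3 + 3/6 + 6/7 + 4/5 + 1/4 + 4/7 + 0/7 + 4/5 + 1/2 + 3/4 + 2/3 = 583/70; mean = 583/70 ÷ 15 = 583/1050 = 0.555238… → 0.555.

0.555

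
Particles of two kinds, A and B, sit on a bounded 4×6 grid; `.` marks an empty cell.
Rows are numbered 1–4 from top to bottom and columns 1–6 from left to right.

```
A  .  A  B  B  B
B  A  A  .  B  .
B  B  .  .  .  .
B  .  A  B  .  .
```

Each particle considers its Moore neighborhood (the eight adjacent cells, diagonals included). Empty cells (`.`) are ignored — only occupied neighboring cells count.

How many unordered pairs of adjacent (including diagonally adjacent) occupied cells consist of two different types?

9

Scan each occupied cell's neighbors to the right and below (and the two forward diagonals) so each pair is counted once.
Row 1: A(1,1)–B(2,1)≠ A(1,1)–A(2,2)= A(1,3)–B(1,4)≠ A(1,3)–A(2,3)= A(1,3)–A(2,2)= B(1,4)–B(1,5)= B(1,4)–B(2,5)= B(1,4)–A(2,3)≠ B(1,5)–B(1,6)= B(1,5)–B(2,5)= B(1,6)–B(2,5)=  → 3/11 unlike.
Row 2: B(2,1)–A(2,2)≠ B(2,1)–B(3,1)= B(2,1)–B(3,2)= A(2,2)–A(2,3)= A(2,2)–B(3,2)≠ A(2,2)–B(3,1)≠ A(2,3)–B(3,2)≠  → 4/7 unlike.
Row 3: B(3,1)–B(3,2)= B(3,1)–B(4,1)= B(3,2)–A(4,3)≠ B(3,2)–B(4,1)=  → 1/4 unlike.
Row 4: A(4,3)–B(4,4)≠  → 1/1 unlike.
Total adjacent occupied pairs: 23; unlike-type pairs: 9.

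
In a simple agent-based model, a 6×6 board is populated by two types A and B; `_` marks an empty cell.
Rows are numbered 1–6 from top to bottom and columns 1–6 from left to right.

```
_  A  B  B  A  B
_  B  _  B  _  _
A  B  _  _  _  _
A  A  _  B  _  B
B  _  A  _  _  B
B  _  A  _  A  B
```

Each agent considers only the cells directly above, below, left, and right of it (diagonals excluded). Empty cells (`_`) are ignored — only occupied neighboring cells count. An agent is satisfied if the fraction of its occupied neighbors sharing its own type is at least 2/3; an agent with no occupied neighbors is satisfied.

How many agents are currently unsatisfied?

(1,2)A 0/2 unhappy
(1,3)B 1/2 unhappy
(1,4)B 2/3 ok
(1,5)A 0/2 unhappy
(1,6)B 0/1 unhappy
(2,2)B 1/2 unhappy
(2,4)B 1/1 ok
(3,1)A 1/2 unhappy
(3,2)B 1/3 unhappy
(4,1)A 2/3 ok
(4,2)A 1/2 unhappy
(4,4)B 0/0 ok
(4,6)B 1/1 ok
(5,1)B 1/2 unhappy
(5,3)A 1/1 ok
(5,6)B 2/2 ok
(6,1)B 1/1 ok
(6,3)A 1/1 ok
(6,5)A 0/1 unhappy
(6,6)B 1/2 unhappy
Unsatisfied: (1,2), (1,3), (1,5), (1,6), (2,2), (3,1), (3,2), (4,2), (5,1), (6,5), (6,6) — 11 in total.

11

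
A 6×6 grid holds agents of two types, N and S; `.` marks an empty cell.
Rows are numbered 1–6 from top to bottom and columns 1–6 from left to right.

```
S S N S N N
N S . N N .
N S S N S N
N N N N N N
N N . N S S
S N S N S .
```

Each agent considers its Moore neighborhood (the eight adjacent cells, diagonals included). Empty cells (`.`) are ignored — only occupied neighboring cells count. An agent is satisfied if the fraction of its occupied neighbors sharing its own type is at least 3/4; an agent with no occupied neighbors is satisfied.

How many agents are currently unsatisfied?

27

(1,1)S 2/3 unhappy
(1,2)S 2/4 unhappy
(1,3)N 1/4 unhappy
(1,4)S 0/4 unhappy
(1,5)N 3/4 ok
(1,6)N 2/2 ok
(2,1)N 1/5 unhappy
(2,2)S 4/7 unhappy
(2,4)N 4/7 unhappy
(2,5)N 5/7 unhappy
(3,1)N 3/5 unhappy
(3,2)S 2/7 unhappy
(3,3)S 2/7 unhappy
(3,4)N 5/7 unhappy
(3,5)S 0/7 unhappy
(3,6)N 3/4 ok
(4,1)N 4/5 ok
(4,2)N 5/7 unhappy
(4,3)N 5/7 unhappy
(4,4)N 4/7 unhappy
(4,5)N 5/8 unhappy
(4,6)N 2/5 unhappy
(5,1)N 4/5 ok
(5,2)N 5/7 unhappy
(5,4)N 4/7 unhappy
(5,5)S 2/7 unhappy
(5,6)S 2/4 unhappy
(6,1)S 0/3 unhappy
(6,2)N 2/4 unhappy
(6,3)S 0/4 unhappy
(6,4)N 1/4 unhappy
(6,5)S 2/4 unhappy
Unsatisfied: (1,1), (1,2), (1,3), (1,4), (2,1), (2,2), (2,4), (2,5), (3,1), (3,2), (3,3), (3,4), (3,5), (4,2), (4,3), (4,4), (4,5), (4,6), (5,2), (5,4), (5,5), (5,6), (6,1), (6,2), (6,3), (6,4), (6,5) — 27 in total.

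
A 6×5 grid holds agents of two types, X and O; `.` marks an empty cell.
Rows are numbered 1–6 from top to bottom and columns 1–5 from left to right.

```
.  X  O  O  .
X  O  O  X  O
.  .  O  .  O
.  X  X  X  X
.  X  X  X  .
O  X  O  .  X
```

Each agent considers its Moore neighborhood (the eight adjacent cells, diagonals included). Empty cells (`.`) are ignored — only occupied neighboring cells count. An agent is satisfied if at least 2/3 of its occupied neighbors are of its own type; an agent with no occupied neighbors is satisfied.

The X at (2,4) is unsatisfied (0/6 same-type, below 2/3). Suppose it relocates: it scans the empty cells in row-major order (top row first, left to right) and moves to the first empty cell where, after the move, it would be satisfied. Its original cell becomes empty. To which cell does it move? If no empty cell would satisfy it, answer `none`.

Vacating (2,4). Empty cells in order:
  (1,1): 2/3 same-type → satisfied — stop here.

(1,1)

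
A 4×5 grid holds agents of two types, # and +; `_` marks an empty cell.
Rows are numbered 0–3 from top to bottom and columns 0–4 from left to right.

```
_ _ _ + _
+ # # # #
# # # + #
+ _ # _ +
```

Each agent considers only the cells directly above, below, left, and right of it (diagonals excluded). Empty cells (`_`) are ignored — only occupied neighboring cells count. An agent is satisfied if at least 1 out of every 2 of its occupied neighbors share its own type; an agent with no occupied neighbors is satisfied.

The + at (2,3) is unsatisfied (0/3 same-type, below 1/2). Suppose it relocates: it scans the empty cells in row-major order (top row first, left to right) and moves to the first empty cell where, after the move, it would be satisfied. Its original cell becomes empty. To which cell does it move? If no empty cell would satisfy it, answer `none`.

(0,0)

Vacating (2,3). Empty cells in order:
  (0,0): 1/1 same-type → satisfied — stop here.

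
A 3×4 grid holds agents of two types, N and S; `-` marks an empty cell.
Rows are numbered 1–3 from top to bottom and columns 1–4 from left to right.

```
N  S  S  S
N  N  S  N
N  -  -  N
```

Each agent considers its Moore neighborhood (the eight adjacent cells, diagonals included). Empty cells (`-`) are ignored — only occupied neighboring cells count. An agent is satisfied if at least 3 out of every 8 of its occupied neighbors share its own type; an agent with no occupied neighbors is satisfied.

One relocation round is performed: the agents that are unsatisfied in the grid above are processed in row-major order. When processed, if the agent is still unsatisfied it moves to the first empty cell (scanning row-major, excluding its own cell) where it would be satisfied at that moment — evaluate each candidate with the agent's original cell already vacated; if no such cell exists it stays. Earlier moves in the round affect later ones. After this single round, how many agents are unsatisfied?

1

Initially unsatisfied (in order): (2,4).
  (2,4) → (3,2).
Resulting grid:
N S S S
N N S -
N N - N
Unsatisfied now: (3,4).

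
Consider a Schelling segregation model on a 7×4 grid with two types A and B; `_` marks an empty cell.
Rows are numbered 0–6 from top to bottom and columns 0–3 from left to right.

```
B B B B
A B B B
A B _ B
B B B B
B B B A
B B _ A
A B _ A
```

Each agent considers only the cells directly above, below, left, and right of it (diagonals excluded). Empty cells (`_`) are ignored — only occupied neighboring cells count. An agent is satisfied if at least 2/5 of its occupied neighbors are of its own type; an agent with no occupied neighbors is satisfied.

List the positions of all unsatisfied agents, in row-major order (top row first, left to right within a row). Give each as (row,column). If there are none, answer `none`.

(1,0), (2,0), (4,3), (6,0)

(0,0)B 1/2 ok
(0,1)B 3/3 ok
(0,2)B 3/3 ok
(0,3)B 2/2 ok
(1,0)A 1/3 unhappy
(1,1)B 3/4 ok
(1,2)B 3/3 ok
(1,3)B 3/3 ok
(2,0)A 1/3 unhappy
(2,1)B 2/3 ok
(2,3)B 2/2 ok
(3,0)B 2/3 ok
(3,1)B 4/4 ok
(3,2)B 3/3 ok
(3,3)B 2/3 ok
(4,0)B 3/3 ok
(4,1)B 4/4 ok
(4,2)B 2/3 ok
(4,3)A 1/3 unhappy
(5,0)B 2/3 ok
(5,1)B 3/3 ok
(5,3)A 2/2 ok
(6,0)A 0/2 unhappy
(6,1)B 1/2 ok
(6,3)A 1/1 ok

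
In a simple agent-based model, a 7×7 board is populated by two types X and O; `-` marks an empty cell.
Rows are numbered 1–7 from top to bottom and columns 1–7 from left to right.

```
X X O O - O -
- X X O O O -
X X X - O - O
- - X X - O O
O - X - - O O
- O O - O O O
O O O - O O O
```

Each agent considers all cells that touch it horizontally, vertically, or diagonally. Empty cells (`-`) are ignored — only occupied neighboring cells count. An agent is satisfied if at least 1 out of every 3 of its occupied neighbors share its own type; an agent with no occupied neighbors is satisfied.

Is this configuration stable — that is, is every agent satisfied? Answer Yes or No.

Yes

Row 1: (1,1)X 2/2 ✓ · (1,2)X 3/4 ✓ · (1,3)O 2/5 ✓ · (1,4)O 3/4 ✓ · (1,6)O 2/2 ✓
Row 2: (2,2)X 6/7 ✓ · (2,3)X 4/7 ✓ · (2,4)O 4/6 ✓ · (2,5)O 5/5 ✓ · (2,6)O 4/4 ✓
Row 3: (3,1)X 2/2 ✓ · (3,2)X 5/5 ✓ · (3,3)X 5/6 ✓ · (3,5)O 4/5 ✓ · (3,7)O 3/3 ✓
Row 4: (4,3)X 4/4 ✓ · (4,4)X 3/4 ✓ · (4,6)O 5/5 ✓ · (4,7)O 4/4 ✓
Row 5: (5,1)O 1/1 ✓ · (5,3)X 2/4 ✓ · (5,6)O 6/6 ✓ · (5,7)O 5/5 ✓
Row 6: (6,2)O 5/6 ✓ · (6,3)O 3/4 ✓ · (6,5)O 4/4 ✓ · (6,6)O 7/7 ✓ · (6,7)O 5/5 ✓
Row 7: (7,1)O 2/2 ✓ · (7,2)O 4/4 ✓ · (7,3)O 3/3 ✓ · (7,5)O 3/3 ✓ · (7,6)O 5/5 ✓ · (7,7)O 3/3 ✓
All meet the threshold, so the configuration is stable.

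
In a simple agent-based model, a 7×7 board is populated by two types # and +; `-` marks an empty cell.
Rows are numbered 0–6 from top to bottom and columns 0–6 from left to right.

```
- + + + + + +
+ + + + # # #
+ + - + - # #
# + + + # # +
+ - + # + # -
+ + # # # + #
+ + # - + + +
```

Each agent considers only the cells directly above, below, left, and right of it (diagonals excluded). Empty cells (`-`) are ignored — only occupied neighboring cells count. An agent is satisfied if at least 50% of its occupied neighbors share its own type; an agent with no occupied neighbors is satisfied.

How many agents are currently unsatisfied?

11

(0,1)+ 2/2 ✓
(0,2)+ 3/3 ✓
(0,3)+ 3/3 ✓
(0,4)+ 2/3 ✓
(0,5)+ 2/3 ✓
(0,6)+ 1/2 ✓
(1,0)+ 2/2 ✓
(1,1)+ 4/4 ✓
(1,2)+ 3/3 ✓
(1,3)+ 3/4 ✓
(1,4)# 1/3 ✗
(1,5)# 3/4 ✓
(1,6)# 2/3 ✓
(2,0)+ 2/3 ✓
(2,1)+ 3/3 ✓
(2,3)+ 2/2 ✓
(2,5)# 3/3 ✓
(2,6)# 2/3 ✓
(3,0)# 0/3 ✗
(3,1)+ 2/3 ✓
(3,2)+ 3/3 ✓
(3,3)+ 2/4 ✓
(3,4)# 1/3 ✗
(3,5)# 3/4 ✓
(3,6)+ 0/2 ✗
(4,0)+ 1/2 ✓
(4,2)+ 1/3 ✗
(4,3)# 1/4 ✗
(4,4)+ 0/4 ✗
(4,5)# 1/3 ✗
(5,0)+ 3/3 ✓
(5,1)+ 2/3 ✓
(5,2)# 2/4 ✓
(5,3)# 3/3 ✓
(5,4)# 1/4 ✗
(5,5)+ 1/4 ✗
(5,6)# 0/2 ✗
(6,0)+ 2/2 ✓
(6,1)+ 2/3 ✓
(6,2)# 1/2 ✓
(6,4)+ 1/2 ✓
(6,5)+ 3/3 ✓
(6,6)+ 1/2 ✓
Unsatisfied: (1,4), (3,0), (3,4), (3,6), (4,2), (4,3), (4,4), (4,5), (5,4), (5,5), (5,6) — 11 in total.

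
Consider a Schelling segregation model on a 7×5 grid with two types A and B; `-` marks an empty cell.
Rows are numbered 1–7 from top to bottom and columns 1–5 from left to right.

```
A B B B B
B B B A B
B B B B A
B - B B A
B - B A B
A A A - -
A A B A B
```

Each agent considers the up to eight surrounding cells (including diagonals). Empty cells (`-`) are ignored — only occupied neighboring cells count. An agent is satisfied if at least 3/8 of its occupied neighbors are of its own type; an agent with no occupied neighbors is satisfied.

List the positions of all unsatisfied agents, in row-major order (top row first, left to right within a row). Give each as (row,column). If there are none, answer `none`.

Row 1: (1,1)A 0/3 not · (1,2)B 4/5 satisfied · (1,3)B 4/5 satisfied · (1,4)B 4/5 satisfied · (1,5)B 2/3 satisfied
Row 2: (2,1)B 4/5 satisfied · (2,2)B 7/8 satisfied · (2,3)B 7/8 satisfied · (2,4)A 1/8 not · (2,5)B 3/5 satisfied
Row 3: (3,1)B 4/4 satisfied · (3,2)B 7/7 satisfied · (3,3)B 6/7 satisfied · (3,4)B 5/8 satisfied · (3,5)A 2/5 satisfied
Row 4: (4,1)B 3/3 satisfied · (4,3)B 5/6 satisfied · (4,4)B 5/8 satisfied · (4,5)A 2/5 satisfied
Row 5: (5,1)B 1/3 not · (5,3)B 2/5 satisfied · (5,4)A 2/6 not · (5,5)B 1/3 not
Row 6: (6,1)A 3/4 satisfied · (6,2)A 4/7 satisfied · (6,3)A 4/6 satisfied
Row 7: (7,1)A 3/3 satisfied · (7,2)A 4/5 satisfied · (7,3)B 0/4 not · (7,4)A 1/3 not · (7,5)B 0/1 not

(1,1), (2,4), (5,1), (5,4), (5,5), (7,3), (7,4), (7,5)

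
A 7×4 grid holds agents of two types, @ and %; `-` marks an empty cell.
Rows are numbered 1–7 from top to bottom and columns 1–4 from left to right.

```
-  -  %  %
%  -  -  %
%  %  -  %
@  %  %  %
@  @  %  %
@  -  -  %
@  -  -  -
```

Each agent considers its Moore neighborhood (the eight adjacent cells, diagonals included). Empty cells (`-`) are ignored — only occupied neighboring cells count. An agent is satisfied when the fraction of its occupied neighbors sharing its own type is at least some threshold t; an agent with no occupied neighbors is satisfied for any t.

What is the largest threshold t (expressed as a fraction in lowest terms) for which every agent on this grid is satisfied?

(1,3)% 2/2
(1,4)% 2/2
(2,1)% 2/2
(2,4)% 3/3
(3,1)% 3/4
(3,2)% 4/5
(3,4)% 3/3
(4,1)@ 2/5
(4,2)% 4/7
(4,3)% 6/7
(4,4)% 4/4
(5,1)@ 3/4
(5,2)@ 3/6
(5,3)% 5/6
(5,4)% 4/4
(6,1)@ 3/3
(6,4)% 2/2
(7,1)@ 1/1
The smallest same-type fraction is 2/5 at (4,1), which reduces to 2/5. Any threshold above that leaves this agent unsatisfied.

2/5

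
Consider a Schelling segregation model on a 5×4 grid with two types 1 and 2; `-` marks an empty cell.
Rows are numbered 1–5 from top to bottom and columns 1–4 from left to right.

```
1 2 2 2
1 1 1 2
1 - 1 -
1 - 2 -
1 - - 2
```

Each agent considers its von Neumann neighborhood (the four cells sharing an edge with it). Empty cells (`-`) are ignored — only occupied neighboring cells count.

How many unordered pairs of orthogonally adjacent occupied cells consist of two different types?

Scan each occupied cell's neighbors to the right and below so each pair is counted once.
From row 1: 3 unlike of 7 pairs (running 3/7).
From row 2: 1 unlike of 5 pairs (running 4/12).
From row 3: 1 unlike of 2 pairs (running 5/14).
From row 4: 0 unlike of 1 pairs (running 5/15).
Total adjacent occupied pairs: 15; unlike-type pairs: 5.

5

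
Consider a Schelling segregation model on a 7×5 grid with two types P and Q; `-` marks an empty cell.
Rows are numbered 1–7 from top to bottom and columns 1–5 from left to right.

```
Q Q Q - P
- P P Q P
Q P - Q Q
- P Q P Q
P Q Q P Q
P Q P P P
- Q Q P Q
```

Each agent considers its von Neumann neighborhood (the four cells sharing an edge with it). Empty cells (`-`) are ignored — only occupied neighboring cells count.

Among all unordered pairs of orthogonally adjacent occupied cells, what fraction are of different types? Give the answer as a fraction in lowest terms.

Scan each occupied cell's neighbors to the right and below so each pair is counted once.
Row 1: Q(1,1)–Q(1,2)= Q(1,2)–Q(1,3)= Q(1,2)–P(2,2)≠ Q(1,3)–P(2,3)≠ P(1,5)–P(2,5)=  → 2/5 unlike.
Row 2: P(2,2)–P(2,3)= P(2,2)–P(3,2)= P(2,3)–Q(2,4)≠ Q(2,4)–P(2,5)≠ Q(2,4)–Q(3,4)= P(2,5)–Q(3,5)≠  → 3/6 unlike.
Row 3: Q(3,1)–P(3,2)≠ P(3,2)–P(4,2)= Q(3,4)–Q(3,5)= Q(3,4)–P(4,4)≠ Q(3,5)–Q(4,5)=  → 2/5 unlike.
Row 4: P(4,2)–Q(4,3)≠ P(4,2)–Q(5,2)≠ Q(4,3)–P(4,4)≠ Q(4,3)–Q(5,3)= P(4,4)–Q(4,5)≠ P(4,4)–P(5,4)= Q(4,5)–Q(5,5)=  → 4/7 unlike.
Row 5: P(5,1)–Q(5,2)≠ P(5,1)–P(6,1)= Q(5,2)–Q(5,3)= Q(5,2)–Q(6,2)= Q(5,3)–P(5,4)≠ Q(5,3)–P(6,3)≠ P(5,4)–Q(5,5)≠ P(5,4)–P(6,4)= Q(5,5)–P(6,5)≠  → 5/9 unlike.
Row 6: P(6,1)–Q(6,2)≠ Q(6,2)–P(6,3)≠ Q(6,2)–Q(7,2)= P(6,3)–P(6,4)= P(6,3)–Q(7,3)≠ P(6,4)–P(6,5)= P(6,4)–P(7,4)= P(6,5)–Q(7,5)≠  → 4/8 unlike.
Row 7: Q(7,2)–Q(7,3)= Q(7,3)–P(7,4)≠ P(7,4)–Q(7,5)≠  → 2/3 unlike.
Total adjacent occupied pairs: 43; unlike-type pairs: 22.
22/43 is already in lowest terms.

22/43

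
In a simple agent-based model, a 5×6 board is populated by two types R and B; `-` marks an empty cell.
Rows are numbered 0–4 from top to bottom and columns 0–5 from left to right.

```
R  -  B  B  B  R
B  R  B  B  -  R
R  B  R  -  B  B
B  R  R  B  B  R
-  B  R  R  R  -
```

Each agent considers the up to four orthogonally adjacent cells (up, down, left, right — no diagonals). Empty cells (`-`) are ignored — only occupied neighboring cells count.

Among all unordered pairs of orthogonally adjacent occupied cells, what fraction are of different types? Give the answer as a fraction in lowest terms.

Scan each occupied cell's neighbors to the right and below so each pair is counted once.
From row 0: 2 unlike of 7 pairs (running 2/7).
From row 1: 6 unlike of 7 pairs (running 8/14).
From row 2: 5 unlike of 8 pairs (running 13/22).
From row 3: 6 unlike of 9 pairs (running 19/31).
From row 4: 1 unlike of 3 pairs (running 20/34).
Total adjacent occupied pairs: 34; unlike-type pairs: 20.
20/34 reduces to 10/17.

10/17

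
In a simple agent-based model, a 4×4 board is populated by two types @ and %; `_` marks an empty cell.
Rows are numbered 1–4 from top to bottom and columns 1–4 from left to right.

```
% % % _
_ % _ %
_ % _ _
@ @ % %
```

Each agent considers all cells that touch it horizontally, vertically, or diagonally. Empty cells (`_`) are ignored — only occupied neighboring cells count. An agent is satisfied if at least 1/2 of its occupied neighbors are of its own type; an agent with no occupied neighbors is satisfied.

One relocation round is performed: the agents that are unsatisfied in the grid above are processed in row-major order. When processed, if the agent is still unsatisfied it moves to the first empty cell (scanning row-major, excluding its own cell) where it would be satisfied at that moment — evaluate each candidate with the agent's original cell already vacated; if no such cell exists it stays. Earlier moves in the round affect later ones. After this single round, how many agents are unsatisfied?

1

Initially unsatisfied (in order): (4,2).
  (4,2): no empty cell satisfies it; stays.
Resulting grid:
% % % _
_ % _ %
_ % _ _
@ @ % %
Unsatisfied now: (4,2).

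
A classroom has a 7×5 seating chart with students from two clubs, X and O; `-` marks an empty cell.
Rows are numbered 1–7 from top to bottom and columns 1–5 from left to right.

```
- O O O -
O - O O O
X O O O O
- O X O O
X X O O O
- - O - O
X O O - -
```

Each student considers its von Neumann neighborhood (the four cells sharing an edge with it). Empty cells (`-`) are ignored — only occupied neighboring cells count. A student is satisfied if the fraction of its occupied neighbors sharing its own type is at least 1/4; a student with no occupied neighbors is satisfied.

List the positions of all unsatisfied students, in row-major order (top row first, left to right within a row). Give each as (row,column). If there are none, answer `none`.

(2,1), (3,1), (4,3), (7,1)

(1,2)O 1/1 ✓
(1,3)O 3/3 ✓
(1,4)O 2/2 ✓
(2,1)O 0/1 ✗
(2,3)O 3/3 ✓
(2,4)O 4/4 ✓
(2,5)O 2/2 ✓
(3,1)X 0/2 ✗
(3,2)O 2/3 ✓
(3,3)O 3/4 ✓
(3,4)O 4/4 ✓
(3,5)O 3/3 ✓
(4,2)O 1/3 ✓
(4,3)X 0/4 ✗
(4,4)O 3/4 ✓
(4,5)O 3/3 ✓
(5,1)X 1/1 ✓
(5,2)X 1/3 ✓
(5,3)O 2/4 ✓
(5,4)O 3/3 ✓
(5,5)O 3/3 ✓
(6,3)O 2/2 ✓
(6,5)O 1/1 ✓
(7,1)X 0/1 ✗
(7,2)O 1/2 ✓
(7,3)O 2/2 ✓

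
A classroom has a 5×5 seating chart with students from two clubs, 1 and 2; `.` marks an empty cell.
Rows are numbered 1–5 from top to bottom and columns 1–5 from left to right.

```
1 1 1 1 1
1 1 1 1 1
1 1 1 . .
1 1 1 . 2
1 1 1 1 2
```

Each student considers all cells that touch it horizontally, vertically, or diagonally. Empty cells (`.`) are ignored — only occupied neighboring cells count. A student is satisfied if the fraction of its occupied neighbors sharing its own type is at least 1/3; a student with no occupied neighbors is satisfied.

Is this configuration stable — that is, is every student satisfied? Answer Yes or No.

Row 1: (1,1)1 3/3 satisfied · (1,2)1 5/5 satisfied · (1,3)1 5/5 satisfied · (1,4)1 5/5 satisfied · (1,5)1 3/3 satisfied
Row 2: (2,1)1 5/5 satisfied · (2,2)1 8/8 satisfied · (2,3)1 7/7 satisfied · (2,4)1 6/6 satisfied · (2,5)1 3/3 satisfied
Row 3: (3,1)1 5/5 satisfied · (3,2)1 8/8 satisfied · (3,3)1 6/6 satisfied
Row 4: (4,1)1 5/5 satisfied · (4,2)1 8/8 satisfied · (4,3)1 6/6 satisfied · (4,5)2 1/2 satisfied
Row 5: (5,1)1 3/3 satisfied · (5,2)1 5/5 satisfied · (5,3)1 4/4 satisfied · (5,4)1 2/4 satisfied · (5,5)2 1/2 satisfied
All meet the threshold, so the configuration is stable.

Yes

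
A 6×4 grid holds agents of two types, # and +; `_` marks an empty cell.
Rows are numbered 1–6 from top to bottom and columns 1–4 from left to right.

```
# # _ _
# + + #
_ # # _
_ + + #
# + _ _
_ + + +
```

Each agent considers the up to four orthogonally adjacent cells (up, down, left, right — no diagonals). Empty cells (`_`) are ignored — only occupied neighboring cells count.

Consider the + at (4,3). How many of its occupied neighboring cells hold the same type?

Occupied neighbors of (4,3): (3,3)=#, (4,2)=+, (4,4)=#.
Same type (+): 1 of 3.

1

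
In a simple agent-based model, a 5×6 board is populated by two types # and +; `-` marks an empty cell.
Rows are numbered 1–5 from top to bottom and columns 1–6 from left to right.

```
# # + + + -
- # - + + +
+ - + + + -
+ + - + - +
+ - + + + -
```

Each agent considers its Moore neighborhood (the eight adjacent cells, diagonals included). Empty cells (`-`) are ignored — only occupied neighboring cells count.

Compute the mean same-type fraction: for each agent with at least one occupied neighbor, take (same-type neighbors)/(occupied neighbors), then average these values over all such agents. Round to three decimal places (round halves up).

Row 1: (1,1)# 2/2 · (1,2)# 2/3 · (1,3)+ 2/4 · (1,4)+ 4/4 · (1,5)+ 4/4
Row 2: (2,2)# 2/5 · (2,4)+ 7/7 · (2,5)+ 6/6 · (2,6)+ 3/3
Row 3: (3,1)+ 2/3 · (3,3)+ 4/5 · (3,4)+ 5/5 · (3,5)+ 6/6
Row 4: (4,1)+ 3/3 · (4,2)+ 5/5 · (4,4)+ 6/6 · (4,6)+ 2/2
Row 5: (5,1)+ 2/2 · (5,3)+ 3/3 · (5,4)+ 3/3 · (5,5)+ 3/3
Sum over 21 agents: 2/2 + 2/3 + 2/4 + 4/4 + 4/4 + 2/5 + 7/7 + 6/6 + 3/3 + 2/3 + 4/5 + 5/5 + 6/6 + 3/3 + 5/5 + 6/6 + 2/2 + 2/2 + 3/3 + 3/3 + 3/3 = 571/30; mean = 571/30 ÷ 21 = 571/630 = 0.906349… → 0.906.

0.906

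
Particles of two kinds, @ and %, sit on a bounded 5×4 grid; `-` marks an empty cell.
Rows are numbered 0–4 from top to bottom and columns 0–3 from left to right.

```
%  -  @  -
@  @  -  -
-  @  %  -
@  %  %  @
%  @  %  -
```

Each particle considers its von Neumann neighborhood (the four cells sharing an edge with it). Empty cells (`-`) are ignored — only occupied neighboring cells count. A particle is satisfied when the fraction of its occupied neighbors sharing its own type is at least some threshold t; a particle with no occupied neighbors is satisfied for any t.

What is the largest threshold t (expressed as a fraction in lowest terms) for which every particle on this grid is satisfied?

Row 0: (0,0)% 0/1 · (0,2)@ — no occupied neighbors
Row 1: (1,0)@ 1/2 · (1,1)@ 2/2
Row 2: (2,1)@ 1/3 · (2,2)% 1/2
Row 3: (3,0)@ 0/2 · (3,1)% 1/4 · (3,2)% 3/4 · (3,3)@ 0/1
Row 4: (4,0)% 0/2 · (4,1)@ 0/3 · (4,2)% 1/2
The smallest same-type fraction is 0/1 at (0,0), which reduces to 0/1. Any threshold above that leaves this particle unsatisfied.

0/1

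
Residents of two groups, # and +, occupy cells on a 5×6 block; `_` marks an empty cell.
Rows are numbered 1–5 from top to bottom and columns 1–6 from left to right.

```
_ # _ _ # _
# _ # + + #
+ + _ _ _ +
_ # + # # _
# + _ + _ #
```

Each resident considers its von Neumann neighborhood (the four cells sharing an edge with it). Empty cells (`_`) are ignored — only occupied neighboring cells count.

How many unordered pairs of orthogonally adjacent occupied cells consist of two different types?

Scan each occupied cell's neighbors to the right and below so each pair is counted once.
From row 1: 1 unlike of 1 pairs (running 1/1).
From row 2: 4 unlike of 5 pairs (running 5/6).
From row 3: 1 unlike of 2 pairs (running 6/8).
From row 4: 4 unlike of 5 pairs (running 10/13).
From row 5: 1 unlike of 1 pairs (running 11/14).
Total adjacent occupied pairs: 14; unlike-type pairs: 11.

11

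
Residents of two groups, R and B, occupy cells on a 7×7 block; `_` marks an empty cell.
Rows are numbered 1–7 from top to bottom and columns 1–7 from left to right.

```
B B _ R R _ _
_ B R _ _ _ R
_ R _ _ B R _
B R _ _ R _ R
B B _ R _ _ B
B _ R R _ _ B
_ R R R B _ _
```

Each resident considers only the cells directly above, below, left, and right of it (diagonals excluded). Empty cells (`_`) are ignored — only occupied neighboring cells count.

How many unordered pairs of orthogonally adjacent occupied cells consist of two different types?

8

Scan each occupied cell's neighbors to the right and below so each pair is counted once.
From row 1: 0 unlike of 3 pairs (running 0/3).
From row 2: 2 unlike of 2 pairs (running 2/5).
From row 3: 2 unlike of 3 pairs (running 4/8).
From row 4: 3 unlike of 4 pairs (running 7/12).
From row 5: 0 unlike of 4 pairs (running 7/16).
From row 6: 0 unlike of 3 pairs (running 7/19).
From row 7: 1 unlike of 3 pairs (running 8/22).
Total adjacent occupied pairs: 22; unlike-type pairs: 8.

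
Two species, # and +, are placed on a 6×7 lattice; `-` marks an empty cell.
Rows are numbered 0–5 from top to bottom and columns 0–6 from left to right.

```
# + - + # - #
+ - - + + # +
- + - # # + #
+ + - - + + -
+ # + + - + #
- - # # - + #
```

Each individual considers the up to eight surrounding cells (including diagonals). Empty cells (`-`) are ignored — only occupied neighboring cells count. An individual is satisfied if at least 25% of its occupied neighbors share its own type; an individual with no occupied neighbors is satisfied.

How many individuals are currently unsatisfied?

2

Row 0: (0,0)# 0/2 unhappy · (0,1)+ 1/2 ok · (0,3)+ 2/3 ok · (0,4)# 1/4 ok · (0,6)# 1/2 ok
Row 1: (1,0)+ 2/3 ok · (1,3)+ 2/5 ok · (1,4)+ 3/7 ok · (1,5)# 4/7 ok · (1,6)+ 1/4 ok
Row 2: (2,1)+ 3/3 ok · (2,3)# 1/4 ok · (2,4)# 2/7 ok · (2,5)+ 4/7 ok · (2,6)# 1/4 ok
Row 3: (3,0)+ 3/4 ok · (3,1)+ 4/5 ok · (3,4)+ 4/6 ok · (3,5)+ 3/6 ok
Row 4: (4,0)+ 2/3 ok · (4,1)# 1/5 unhappy · (4,2)+ 2/5 ok · (4,3)+ 2/4 ok · (4,5)+ 3/5 ok · (4,6)# 1/4 ok
Row 5: (5,2)# 2/4 ok · (5,3)# 1/3 ok · (5,5)+ 1/3 ok · (5,6)# 1/3 ok
Unsatisfied: (0,0), (4,1) — 2 in total.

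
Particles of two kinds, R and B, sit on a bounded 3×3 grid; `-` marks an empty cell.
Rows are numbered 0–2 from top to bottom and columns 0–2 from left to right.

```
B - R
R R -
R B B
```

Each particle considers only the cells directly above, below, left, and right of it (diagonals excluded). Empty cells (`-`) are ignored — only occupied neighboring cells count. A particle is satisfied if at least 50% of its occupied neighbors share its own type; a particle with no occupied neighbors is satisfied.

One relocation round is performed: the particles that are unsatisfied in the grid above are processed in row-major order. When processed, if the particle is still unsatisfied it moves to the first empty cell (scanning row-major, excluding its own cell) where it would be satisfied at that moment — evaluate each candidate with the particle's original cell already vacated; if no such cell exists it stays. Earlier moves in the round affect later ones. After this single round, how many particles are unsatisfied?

2

Initially unsatisfied (in order): (0,0), (2,1).
  (0,0): no empty cell satisfies it; stays.
  (2,1): no empty cell satisfies it; stays.
Resulting grid:
B - R
R R -
R B B
Unsatisfied now: (0,0), (2,1).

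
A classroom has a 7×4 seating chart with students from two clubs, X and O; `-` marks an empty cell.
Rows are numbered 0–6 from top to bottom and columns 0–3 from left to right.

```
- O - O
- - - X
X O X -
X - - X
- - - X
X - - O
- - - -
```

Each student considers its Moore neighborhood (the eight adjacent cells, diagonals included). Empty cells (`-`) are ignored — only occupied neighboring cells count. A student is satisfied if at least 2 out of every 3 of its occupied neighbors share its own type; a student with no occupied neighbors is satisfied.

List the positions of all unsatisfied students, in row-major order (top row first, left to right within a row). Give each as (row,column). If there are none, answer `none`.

Row 0: (0,1)O 0/0 satisfied · (0,3)O 0/1 not
Row 1: (1,3)X 1/2 not
Row 2: (2,0)X 1/2 not · (2,1)O 0/3 not · (2,2)X 2/3 satisfied
Row 3: (3,0)X 1/2 not · (3,3)X 2/2 satisfied
Row 4: (4,3)X 1/2 not
Row 5: (5,0)X 0/0 satisfied · (5,3)O 0/1 not

(0,3), (1,3), (2,0), (2,1), (3,0), (4,3), (5,3)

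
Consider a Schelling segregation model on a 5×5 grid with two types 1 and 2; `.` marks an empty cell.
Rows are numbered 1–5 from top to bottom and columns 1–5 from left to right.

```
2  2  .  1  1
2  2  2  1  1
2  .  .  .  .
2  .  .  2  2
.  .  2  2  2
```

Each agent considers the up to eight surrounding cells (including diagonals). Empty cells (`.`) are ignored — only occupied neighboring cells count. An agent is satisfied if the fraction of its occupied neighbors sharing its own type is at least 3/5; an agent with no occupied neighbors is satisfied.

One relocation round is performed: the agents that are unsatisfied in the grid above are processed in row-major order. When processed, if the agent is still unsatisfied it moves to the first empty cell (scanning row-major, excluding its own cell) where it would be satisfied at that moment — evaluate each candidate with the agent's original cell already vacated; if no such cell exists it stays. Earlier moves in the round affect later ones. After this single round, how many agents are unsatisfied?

Initially unsatisfied (in order): (2,3).
  (2,3) → (3,2).
Resulting grid:
2 2 . 1 1
2 2 . 1 1
2 2 . . .
2 . . 2 2
. . 2 2 2
All satisfied now.

0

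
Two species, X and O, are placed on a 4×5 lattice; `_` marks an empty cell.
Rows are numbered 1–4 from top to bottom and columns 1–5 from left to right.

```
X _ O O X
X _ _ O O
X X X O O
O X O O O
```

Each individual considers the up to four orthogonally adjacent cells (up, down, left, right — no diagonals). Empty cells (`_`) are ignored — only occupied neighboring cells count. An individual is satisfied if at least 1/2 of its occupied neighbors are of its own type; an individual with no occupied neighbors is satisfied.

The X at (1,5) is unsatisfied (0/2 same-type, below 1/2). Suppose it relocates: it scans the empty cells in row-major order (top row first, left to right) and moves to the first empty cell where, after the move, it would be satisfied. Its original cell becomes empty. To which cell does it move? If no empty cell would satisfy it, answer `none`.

Vacating (1,5). Empty cells in order:
  (1,2): 1/2 same-type → satisfied — stop here.

(1,2)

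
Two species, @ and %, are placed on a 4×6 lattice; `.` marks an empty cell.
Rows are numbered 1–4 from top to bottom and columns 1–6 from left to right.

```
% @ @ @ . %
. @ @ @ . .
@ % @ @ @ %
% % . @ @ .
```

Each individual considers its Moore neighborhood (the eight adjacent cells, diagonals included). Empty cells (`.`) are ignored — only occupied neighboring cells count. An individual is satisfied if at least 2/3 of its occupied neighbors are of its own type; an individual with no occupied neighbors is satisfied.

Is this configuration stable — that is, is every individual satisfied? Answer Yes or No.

No

Row 1: (1,1)% 0/2 ✗ · (1,2)@ 3/4 ✓ · (1,3)@ 5/5 ✓ · (1,4)@ 3/3 ✓ · (1,6)% 0/0 ✓
Row 2: (2,2)@ 5/7 ✓ · (2,3)@ 7/8 ✓ · (2,4)@ 6/6 ✓
Row 3: (3,1)@ 1/4 ✗ · (3,2)% 2/6 ✗ · (3,3)@ 5/7 ✓ · (3,4)@ 6/6 ✓ · (3,5)@ 4/5 ✓ · (3,6)% 0/2 ✗
Row 4: (4,1)% 2/3 ✓ · (4,2)% 2/4 ✗ · (4,4)@ 4/4 ✓ · (4,5)@ 3/4 ✓
For instance (1,1) has only 0/2 same-type neighbors, below 2/3.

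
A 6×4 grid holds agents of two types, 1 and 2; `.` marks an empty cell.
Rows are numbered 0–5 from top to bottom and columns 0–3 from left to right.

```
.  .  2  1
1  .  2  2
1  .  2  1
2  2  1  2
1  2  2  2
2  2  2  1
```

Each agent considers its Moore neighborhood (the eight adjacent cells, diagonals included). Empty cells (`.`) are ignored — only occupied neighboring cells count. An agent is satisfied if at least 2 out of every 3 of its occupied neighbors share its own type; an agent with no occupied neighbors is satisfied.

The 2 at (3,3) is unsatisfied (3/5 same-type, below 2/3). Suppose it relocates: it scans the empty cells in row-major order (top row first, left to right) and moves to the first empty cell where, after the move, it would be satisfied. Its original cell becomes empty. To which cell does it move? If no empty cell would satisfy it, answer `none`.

Vacating (3,3). Empty cells in order:
  (0,0): 0/1 same-type → still unsatisfied.
  (0,1): 2/3 same-type → satisfied — stop here.

(0,1)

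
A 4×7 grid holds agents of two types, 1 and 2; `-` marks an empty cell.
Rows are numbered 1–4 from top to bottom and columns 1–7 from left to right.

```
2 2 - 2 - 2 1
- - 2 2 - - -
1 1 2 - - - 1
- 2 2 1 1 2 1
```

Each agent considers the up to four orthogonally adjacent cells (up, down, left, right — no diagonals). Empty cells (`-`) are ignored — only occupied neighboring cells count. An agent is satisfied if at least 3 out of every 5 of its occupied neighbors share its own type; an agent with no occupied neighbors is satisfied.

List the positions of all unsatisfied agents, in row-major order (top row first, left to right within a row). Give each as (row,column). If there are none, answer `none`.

(1,6), (1,7), (3,2), (4,2), (4,4), (4,5), (4,6), (4,7)

Row 1: (1,1)2 1/1 satisfied · (1,2)2 1/1 satisfied · (1,4)2 1/1 satisfied · (1,6)2 0/1 not · (1,7)1 0/1 not
Row 2: (2,3)2 2/2 satisfied · (2,4)2 2/2 satisfied
Row 3: (3,1)1 1/1 satisfied · (3,2)1 1/3 not · (3,3)2 2/3 satisfied · (3,7)1 1/1 satisfied
Row 4: (4,2)2 1/2 not · (4,3)2 2/3 satisfied · (4,4)1 1/2 not · (4,5)1 1/2 not · (4,6)2 0/2 not · (4,7)1 1/2 not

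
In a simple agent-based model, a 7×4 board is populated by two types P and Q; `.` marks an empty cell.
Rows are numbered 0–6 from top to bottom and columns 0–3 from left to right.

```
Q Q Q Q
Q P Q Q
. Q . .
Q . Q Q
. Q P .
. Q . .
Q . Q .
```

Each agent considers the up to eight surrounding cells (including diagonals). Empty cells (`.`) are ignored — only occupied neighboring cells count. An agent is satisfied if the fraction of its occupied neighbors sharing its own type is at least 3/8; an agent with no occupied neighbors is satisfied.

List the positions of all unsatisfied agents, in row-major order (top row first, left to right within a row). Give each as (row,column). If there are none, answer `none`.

(1,1), (4,2)

(0,0)Q 2/3 ok
(0,1)Q 4/5 ok
(0,2)Q 4/5 ok
(0,3)Q 3/3 ok
(1,0)Q 3/4 ok
(1,1)P 0/6 unhappy
(1,2)Q 5/6 ok
(1,3)Q 3/3 ok
(2,1)Q 4/5 ok
(3,0)Q 2/2 ok
(3,2)Q 3/4 ok
(3,3)Q 1/2 ok
(4,1)Q 3/4 ok
(4,2)P 0/4 unhappy
(5,1)Q 3/4 ok
(6,0)Q 1/1 ok
(6,2)Q 1/1 ok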